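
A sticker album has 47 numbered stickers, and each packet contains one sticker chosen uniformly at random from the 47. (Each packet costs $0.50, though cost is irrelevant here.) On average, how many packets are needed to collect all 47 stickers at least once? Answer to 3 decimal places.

After k distinct stickers have appeared, the next packet gives a new one with probability (47-k)/47, so the expected wait for the (k+1)-th is 47/(47-k).
E[T] = 47/47 + 47/46 + 47/45 + ... + 47/2 + 47/1 = 47·H_{47}.
H_{47} = 4.4380, so E[T] = 208.5843.

208.584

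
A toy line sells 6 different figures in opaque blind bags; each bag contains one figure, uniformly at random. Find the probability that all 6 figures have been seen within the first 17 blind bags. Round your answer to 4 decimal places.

Let A_i be the event that figure i is missing after 17 blind bags. By inclusion–exclusion on the A_i,
P(all seen) = Σ_{j=0}^{6} (-1)^j C(6,j)((6-j)/6)^17
= 1.00000 - 0.27044 + 0.01522 - 0.00015 + 0.00000 - 0.00000 + 0.00000
= 0.74463.

0.7446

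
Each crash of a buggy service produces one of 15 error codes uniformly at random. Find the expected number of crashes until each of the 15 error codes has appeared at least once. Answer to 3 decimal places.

49.773

The wait to go from k to k+1 distinct error codes is geometric with mean 15/(15-k).
E[T] = 15/15 + 15/14 + 15/13 + ... + 15/2 + 15/1 = 15·H_{15}.
H_{15} = 3.3182, so E[T] = 49.7734.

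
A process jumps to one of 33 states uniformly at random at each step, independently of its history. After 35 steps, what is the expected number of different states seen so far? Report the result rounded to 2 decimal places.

For each state, P(seen in 35 steps) = 1 - (32/33)^35 = 0.659.
By linearity of expectation, E[distinct seen] = 33·(1 - (32/33)^35) = 21.760.

21.76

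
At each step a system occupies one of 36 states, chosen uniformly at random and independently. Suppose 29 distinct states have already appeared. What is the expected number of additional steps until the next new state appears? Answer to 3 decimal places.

The number of steps until the next new state is geometric with success probability 7/36, so its mean is 36/7.
E = 36/7 = 5.1429.

5.143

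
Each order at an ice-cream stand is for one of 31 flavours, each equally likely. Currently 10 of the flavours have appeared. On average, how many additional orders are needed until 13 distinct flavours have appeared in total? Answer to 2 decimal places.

From k distinct to k+1 distinct takes on average 31/(31-k) orders.
Sum over k = 10,...,12: E = 31/21 + 31/20 + 31/19 = 4.658.

4.66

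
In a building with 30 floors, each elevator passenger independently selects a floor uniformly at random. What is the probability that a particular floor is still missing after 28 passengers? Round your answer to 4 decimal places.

0.3870

Each passenger misses the fixed floor with probability (30-1)/30 = 29/30, independently.
P(still missing after 28) = (29/30)^28 = 0.38703.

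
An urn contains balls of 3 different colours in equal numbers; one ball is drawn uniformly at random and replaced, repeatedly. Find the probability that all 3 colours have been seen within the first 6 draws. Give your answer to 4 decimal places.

By inclusion–exclusion over which colours are missing,
P(all seen) = Σ_{j=0}^{3} (-1)^j C(3,j)((3-j)/3)^6
= 1.00000 - 0.26337 + 0.00412 - 0.00000
= 0.74074.

0.7407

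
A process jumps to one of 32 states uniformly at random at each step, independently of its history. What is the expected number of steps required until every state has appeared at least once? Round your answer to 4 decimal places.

129.8718

After k distinct states have appeared, the next step gives a new one with probability (32-k)/32, so the expected wait for the (k+1)-th is 32/(32-k).
E[T] = 32/32 + 32/31 + 32/30 + ... + 32/2 + 32/1 = 32·H_{32}.
H_{32} = 4.05850, so E[T] = 129.87185.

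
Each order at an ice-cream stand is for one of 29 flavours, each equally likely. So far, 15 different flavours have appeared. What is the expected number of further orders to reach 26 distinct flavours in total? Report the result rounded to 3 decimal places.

41.129

From k distinct to k+1 distinct takes on average 29/(29-k) orders.
Sum over k = 15,...,25: E = 29/14 + 29/13 + 29/12 + ... + 29/5 + 29/4 = 41.1286.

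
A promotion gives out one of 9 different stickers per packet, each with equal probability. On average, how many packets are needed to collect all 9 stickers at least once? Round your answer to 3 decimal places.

25.461

The wait to go from k to k+1 distinct stickers is geometric with mean 9/(9-k).
E[T] = 9/9 + 9/8 + 9/7 + ... + 9/2 + 9/1 = 9·H_{9}.
H_{9} = 2.8290, so E[T] = 25.4607.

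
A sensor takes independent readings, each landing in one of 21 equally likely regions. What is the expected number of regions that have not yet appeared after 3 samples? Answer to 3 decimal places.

For each region, P(unseen after 3) = (20/21)^3 = 0.8638.
By linearity of expectation, E[unseen] = 21·(20/21)^3 = 18.1406.

18.141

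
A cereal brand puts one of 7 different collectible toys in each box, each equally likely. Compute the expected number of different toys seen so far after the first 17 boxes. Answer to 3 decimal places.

6.491

For each toy, P(seen in 17 boxes) = 1 - (6/7)^17 = 0.9272.
By linearity of expectation, E[distinct seen] = 7·(1 - (6/7)^17) = 6.4907.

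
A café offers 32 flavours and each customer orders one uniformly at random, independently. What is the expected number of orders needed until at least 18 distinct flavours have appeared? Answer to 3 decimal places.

25.822

With k distinct flavours already seen, the next new one arrives after an expected 32/(32-k) orders.
Sum over k = 0,...,17: E = 32/32 + 32/31 + 32/30 + ... + 32/16 + 32/15 = 25.8219.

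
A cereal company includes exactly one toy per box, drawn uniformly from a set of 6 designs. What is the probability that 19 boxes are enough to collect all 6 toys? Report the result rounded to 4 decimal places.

Let A_i be the event that toy i is missing after 19 boxes. By inclusion–exclusion on the A_i,
P(all seen) = Σ_{j=0}^{6} (-1)^j C(6,j)((6-j)/6)^19
= 1.00000 - 0.18781 + 0.00677 - 0.00004 + 0.00000 - 0.00000 + 0.00000
= 0.81892.

0.8189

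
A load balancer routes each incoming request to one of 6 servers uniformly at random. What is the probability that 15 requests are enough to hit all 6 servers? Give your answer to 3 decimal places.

0.644

By inclusion–exclusion over which servers are missing,
P(all seen) = Σ_{j=0}^{6} (-1)^j C(6,j)((6-j)/6)^15
= 1.0000 - 0.3894 + 0.0343 - 0.0006 + 0.0000 - 0.0000 + 0.0000
= 0.6442.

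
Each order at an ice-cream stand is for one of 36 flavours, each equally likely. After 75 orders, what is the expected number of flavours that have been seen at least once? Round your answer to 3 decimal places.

31.648

For each flavour, P(seen in 75 orders) = 1 - (35/36)^75 = 0.8791.
By linearity of expectation, E[distinct seen] = 36·(1 - (35/36)^75) = 31.6477.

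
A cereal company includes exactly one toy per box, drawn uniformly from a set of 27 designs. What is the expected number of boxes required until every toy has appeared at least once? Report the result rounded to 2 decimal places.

105.07

Split into phases: going from k distinct to k+1 distinct takes on average 27/(27-k) boxes.
E[T] = 27/27 + 27/26 + 27/25 + ... + 27/2 + 27/1 = 27·H_{27}.
H_{27} = 3.891, so E[T] = 105.069.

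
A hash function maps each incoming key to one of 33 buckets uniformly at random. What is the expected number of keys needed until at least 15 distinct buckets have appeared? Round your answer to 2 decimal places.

Going from k to k+1 distinct takes a geometric number of keys with mean 33/(33-k).
Sum over k = 0,...,14: E = 33/33 + 33/32 + 33/31 + ... + 33/20 + 33/19 = 19.592.

19.59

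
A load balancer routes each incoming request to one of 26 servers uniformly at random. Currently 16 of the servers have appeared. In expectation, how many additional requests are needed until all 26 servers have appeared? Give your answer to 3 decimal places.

From k distinct to k+1 distinct takes on average 26/(26-k) requests.
Sum over k = 16,...,25: E = 26/10 + 26/9 + 26/8 + ... + 26/2 + 26/1 = 76.1532.

76.153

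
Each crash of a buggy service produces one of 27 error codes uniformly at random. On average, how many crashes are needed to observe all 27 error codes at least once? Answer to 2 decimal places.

105.07

The wait to go from k to k+1 distinct error codes is geometric with mean 27/(27-k).
E[T] = 27/27 + 27/26 + 27/25 + ... + 27/2 + 27/1 = 27·H_{27}.
H_{27} = 3.891, so E[T] = 105.069.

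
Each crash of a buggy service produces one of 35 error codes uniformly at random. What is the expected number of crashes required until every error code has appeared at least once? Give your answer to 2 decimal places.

145.14

After k distinct error codes have appeared, the next crash gives a new one with probability (35-k)/35, so the expected wait for the (k+1)-th is 35/(35-k).
E[T] = 35/35 + 35/34 + 35/33 + ... + 35/2 + 35/1 = 35·H_{35}.
H_{35} = 4.147, so E[T] = 145.137.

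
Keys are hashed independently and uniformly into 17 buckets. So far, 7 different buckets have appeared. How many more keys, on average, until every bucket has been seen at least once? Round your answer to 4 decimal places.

The wait to go from k to k+1 distinct buckets is geometric with mean 17/(17-k).
Sum over k = 7,...,16: E = 17/10 + 17/9 + 17/8 + ... + 17/2 + 17/1 = 49.79246.

49.7925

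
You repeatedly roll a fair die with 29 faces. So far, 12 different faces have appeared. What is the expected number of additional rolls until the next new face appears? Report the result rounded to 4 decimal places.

1.7059

The number of rolls until the next new face is geometric with success probability 17/29, so its mean is 29/17.
E = 29/17 = 1.70588.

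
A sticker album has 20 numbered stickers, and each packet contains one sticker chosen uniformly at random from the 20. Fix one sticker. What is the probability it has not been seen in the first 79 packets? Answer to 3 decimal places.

0.017

Each packet misses the fixed sticker with probability (20-1)/20 = 19/20, independently.
P(still missing after 79) = (19/20)^79 = 0.0174.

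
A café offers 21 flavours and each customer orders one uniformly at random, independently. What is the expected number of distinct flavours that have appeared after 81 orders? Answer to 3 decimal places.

For each flavour, P(seen in 81 orders) = 1 - (20/21)^81 = 0.9808.
By linearity of expectation, E[distinct seen] = 21·(1 - (20/21)^81) = 20.5965.

20.596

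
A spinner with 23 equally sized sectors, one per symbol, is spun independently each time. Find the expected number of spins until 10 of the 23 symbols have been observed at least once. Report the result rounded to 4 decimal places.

12.7456

With k distinct symbols already seen, the next new one arrives after an expected 23/(23-k) spins.
Sum over k = 0,...,9: E = 23/23 + 23/22 + 23/21 + ... + 23/15 + 23/14 = 12.74563.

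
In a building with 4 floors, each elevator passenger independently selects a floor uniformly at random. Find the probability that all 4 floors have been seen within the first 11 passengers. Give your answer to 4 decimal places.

Let A_i be the event that floor i is missing after 11 passengers. By inclusion–exclusion on the A_i,
P(all seen) = Σ_{j=0}^{4} (-1)^j C(4,j)((4-j)/4)^11
= 1.00000 - 0.16894 + 0.00293 - 0.00000 + 0.00000
= 0.83399.

0.8340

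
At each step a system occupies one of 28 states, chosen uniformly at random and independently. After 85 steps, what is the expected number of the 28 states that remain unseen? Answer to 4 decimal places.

1.2725

For each state, P(unseen after 85) = (27/28)^85 = 0.04545.
By linearity of expectation, E[unseen] = 28·(27/28)^85 = 1.27246.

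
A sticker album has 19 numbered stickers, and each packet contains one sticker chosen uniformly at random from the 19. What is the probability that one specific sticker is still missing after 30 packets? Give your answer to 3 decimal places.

0.198

On each packet the fixed sticker fails to appear with probability 18/19.
P(still missing after 30) = (18/19)^30 = 0.1975.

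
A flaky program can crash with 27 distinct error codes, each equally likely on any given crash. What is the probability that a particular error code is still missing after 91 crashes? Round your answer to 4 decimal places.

0.0322

On each crash the fixed error code fails to appear with probability 26/27.
P(still missing after 91) = (26/27)^91 = 0.03225.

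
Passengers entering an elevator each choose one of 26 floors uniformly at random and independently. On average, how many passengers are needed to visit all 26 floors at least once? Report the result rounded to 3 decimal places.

100.215

After k distinct floors have appeared, the next passenger gives a new one with probability (26-k)/26, so the expected wait for the (k+1)-th is 26/(26-k).
E[T] = 26/26 + 26/25 + 26/24 + ... + 26/2 + 26/1 = 26·H_{26}.
H_{26} = 3.8544, so E[T] = 100.2149.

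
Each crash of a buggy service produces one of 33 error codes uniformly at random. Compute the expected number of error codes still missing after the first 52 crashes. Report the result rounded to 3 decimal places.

6.662

For each error code, P(unseen after 52) = (32/33)^52 = 0.2019.
By linearity of expectation, E[unseen] = 33·(32/33)^52 = 6.6617.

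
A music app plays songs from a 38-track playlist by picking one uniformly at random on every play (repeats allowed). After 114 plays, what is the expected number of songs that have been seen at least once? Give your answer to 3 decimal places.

36.183

For each song, P(seen in 114 plays) = 1 - (37/38)^114 = 0.9522.
By linearity of expectation, E[distinct seen] = 38·(1 - (37/38)^114) = 36.1826.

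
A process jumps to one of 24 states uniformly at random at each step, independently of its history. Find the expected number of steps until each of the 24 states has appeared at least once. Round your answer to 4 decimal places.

The wait to go from k to k+1 distinct states is geometric with mean 24/(24-k).
E[T] = 24/24 + 24/23 + 24/22 + ... + 24/2 + 24/1 = 24·H_{24}.
H_{24} = 3.77596, so E[T] = 90.62300.

90.6230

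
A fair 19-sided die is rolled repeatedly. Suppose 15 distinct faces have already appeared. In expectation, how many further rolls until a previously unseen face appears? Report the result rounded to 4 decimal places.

4.7500

Each roll yields a new face with probability (19-15)/19 = 4/19, so the wait is geometric with mean 19/4.
E = 19/4 = 4.75000.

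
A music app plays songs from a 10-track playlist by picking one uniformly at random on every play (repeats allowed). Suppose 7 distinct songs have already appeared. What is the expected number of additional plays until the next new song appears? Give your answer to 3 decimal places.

Each play yields a new song with probability (10-7)/10 = 3/10, so the wait is geometric with mean 10/3.
E = 10/3 = 3.3333.

3.333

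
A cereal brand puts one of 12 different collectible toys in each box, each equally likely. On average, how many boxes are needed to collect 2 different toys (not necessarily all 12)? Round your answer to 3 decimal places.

2.091

With k distinct toys already seen, the next new one arrives after an expected 12/(12-k) boxes.
Sum over k = 0,...,1: E = 12/12 + 12/11 = 2.0909.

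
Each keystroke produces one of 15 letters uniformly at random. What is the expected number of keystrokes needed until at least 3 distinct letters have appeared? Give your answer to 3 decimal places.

3.225

Going from k to k+1 distinct takes a geometric number of keystrokes with mean 15/(15-k).
Sum over k = 0,...,2: E = 15/15 + 15/14 + 15/13 = 3.2253.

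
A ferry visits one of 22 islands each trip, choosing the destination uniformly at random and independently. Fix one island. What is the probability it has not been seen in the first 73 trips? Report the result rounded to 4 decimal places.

On each trip the fixed island fails to appear with probability 21/22.
P(still missing after 73) = (21/22)^73 = 0.03351.

0.0335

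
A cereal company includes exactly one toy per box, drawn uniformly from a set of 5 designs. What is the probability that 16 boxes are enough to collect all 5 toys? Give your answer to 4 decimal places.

By inclusion–exclusion over which toys are missing,
P(all seen) = Σ_{j=0}^{5} (-1)^j C(5,j)((5-j)/5)^16
= 1.00000 - 0.14074 + 0.00282 - 0.00000 + 0.00000 - 0.00000
= 0.86208.

0.8621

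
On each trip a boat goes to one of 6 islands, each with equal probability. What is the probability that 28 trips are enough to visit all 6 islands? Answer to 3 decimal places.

By inclusion–exclusion over which islands are missing,
P(all seen) = Σ_{j=0}^{6} (-1)^j C(6,j)((6-j)/6)^28
= 1.0000 - 0.0364 + 0.0002 - 0.0000 + 0.0000 - 0.0000 + 0.0000
= 0.9638.

0.964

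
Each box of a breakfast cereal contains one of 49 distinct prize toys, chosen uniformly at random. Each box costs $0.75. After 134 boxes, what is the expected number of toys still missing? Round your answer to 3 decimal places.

3.092

For each toy, P(unseen after 134) = (48/49)^134 = 0.0631.
By linearity of expectation, E[unseen] = 49·(48/49)^134 = 3.0921.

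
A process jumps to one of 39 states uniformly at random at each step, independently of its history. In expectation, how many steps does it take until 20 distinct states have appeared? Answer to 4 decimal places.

With k distinct states already seen, the next new one arrives after an expected 39/(39-k) steps.
Sum over k = 0,...,19: E = 39/39 + 39/38 + 39/37 + ... + 39/21 + 39/20 = 27.52633.

27.5263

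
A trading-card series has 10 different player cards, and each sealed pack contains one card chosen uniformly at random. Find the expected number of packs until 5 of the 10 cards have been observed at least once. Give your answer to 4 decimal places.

6.4563

Going from k to k+1 distinct takes a geometric number of packs with mean 10/(10-k).
Sum over k = 0,...,4: E = 10/10 + 10/9 + 10/8 + 10/7 + 10/6 = 6.45635.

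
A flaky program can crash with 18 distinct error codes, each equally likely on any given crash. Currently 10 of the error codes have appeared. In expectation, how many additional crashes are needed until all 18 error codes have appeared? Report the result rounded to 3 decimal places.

The wait to go from k to k+1 distinct error codes is geometric with mean 18/(18-k).
Sum over k = 10,...,17: E = 18/8 + 18/7 + 18/6 + ... + 18/2 + 18/1 = 48.9214.

48.921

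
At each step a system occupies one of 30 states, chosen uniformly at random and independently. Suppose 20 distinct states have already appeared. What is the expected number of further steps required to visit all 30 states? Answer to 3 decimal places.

87.869

With k distinct states already seen, the next new one takes an expected 30/(30-k) steps.
Sum over k = 20,...,29: E = 30/10 + 30/9 + 30/8 + ... + 30/2 + 30/1 = 87.8690.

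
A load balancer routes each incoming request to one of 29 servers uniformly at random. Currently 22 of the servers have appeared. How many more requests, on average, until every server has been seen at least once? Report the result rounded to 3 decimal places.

With k distinct servers already seen, the next new one takes an expected 29/(29-k) requests.
Sum over k = 22,...,28: E = 29/7 + 29/6 + 29/5 + ... + 29/2 + 29/1 = 75.1929.

75.193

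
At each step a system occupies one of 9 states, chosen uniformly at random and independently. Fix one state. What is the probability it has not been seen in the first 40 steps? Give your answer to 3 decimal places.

0.009

On each step the fixed state fails to appear with probability 8/9.
P(still missing after 40) = (8/9)^40 = 0.0090.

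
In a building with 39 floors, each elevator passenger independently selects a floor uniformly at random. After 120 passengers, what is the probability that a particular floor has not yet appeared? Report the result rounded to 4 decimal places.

0.0443

On each passenger the fixed floor fails to appear with probability 38/39.
P(still missing after 120) = (38/39)^120 = 0.04429.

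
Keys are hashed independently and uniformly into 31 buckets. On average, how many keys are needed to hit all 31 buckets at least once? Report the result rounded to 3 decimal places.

124.845

Split into phases: going from k distinct to k+1 distinct takes on average 31/(31-k) keys.
E[T] = 31/31 + 31/30 + 31/29 + ... + 31/2 + 31/1 = 31·H_{31}.
H_{31} = 4.0272, so E[T] = 124.8446.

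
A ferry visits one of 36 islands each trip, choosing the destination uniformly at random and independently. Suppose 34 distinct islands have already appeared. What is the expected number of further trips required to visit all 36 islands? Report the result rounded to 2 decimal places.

54.00

From k distinct to k+1 distinct takes on average 36/(36-k) trips.
Sum over k = 34,...,35: E = 36/2 + 36/1 = 54.000.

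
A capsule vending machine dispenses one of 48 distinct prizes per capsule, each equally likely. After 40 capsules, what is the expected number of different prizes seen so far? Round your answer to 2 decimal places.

For each prize, P(seen in 40 capsules) = 1 - (47/48)^40 = 0.569.
By linearity of expectation, E[distinct seen] = 48·(1 - (47/48)^40) = 27.322.

27.32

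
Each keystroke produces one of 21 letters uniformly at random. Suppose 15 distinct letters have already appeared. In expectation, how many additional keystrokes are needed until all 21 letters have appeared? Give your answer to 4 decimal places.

From k distinct to k+1 distinct takes on average 21/(21-k) keystrokes.
Sum over k = 15,...,20: E = 21/6 + 21/5 + 21/4 + 21/3 + 21/2 + 21/1 = 51.45000.

51.4500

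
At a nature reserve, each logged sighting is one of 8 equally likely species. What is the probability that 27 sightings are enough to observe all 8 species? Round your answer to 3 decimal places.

Let A_i be the event that species i is missing after 27 sightings. By inclusion–exclusion on the A_i,
P(all seen) = Σ_{j=0}^{8} (-1)^j C(8,j)((8-j)/8)^27
= 1.0000 - 0.2174 + 0.0119 - 0.0002 + 0.0000 - 0.0000 + 0.0000 - 0.0000 + 0.0000
= 0.7943.

0.794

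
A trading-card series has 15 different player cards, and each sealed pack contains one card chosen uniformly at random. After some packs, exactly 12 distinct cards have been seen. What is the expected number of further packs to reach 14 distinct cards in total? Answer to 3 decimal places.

From k distinct to k+1 distinct takes on average 15/(15-k) packs.
Sum over k = 12,...,13: E = 15/3 + 15/2 = 12.5000.

12.500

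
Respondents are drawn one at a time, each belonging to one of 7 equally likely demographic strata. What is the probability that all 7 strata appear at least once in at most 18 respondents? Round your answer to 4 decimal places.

By inclusion–exclusion over which strata are missing,
P(all seen) = Σ_{j=0}^{7} (-1)^j C(7,j)((7-j)/7)^18
= 1.00000 - 0.43657 + 0.04919 - 0.00148 + 0.00001 - 0.00000 + 0.00000 - 0.00000
= 0.61115.

0.6112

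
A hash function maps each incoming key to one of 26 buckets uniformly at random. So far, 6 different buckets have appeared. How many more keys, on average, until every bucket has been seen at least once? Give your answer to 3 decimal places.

With k distinct buckets already seen, the next new one takes an expected 26/(26-k) keys.
Sum over k = 6,...,25: E = 26/20 + 26/19 + 26/18 + ... + 26/2 + 26/1 = 93.5412.

93.541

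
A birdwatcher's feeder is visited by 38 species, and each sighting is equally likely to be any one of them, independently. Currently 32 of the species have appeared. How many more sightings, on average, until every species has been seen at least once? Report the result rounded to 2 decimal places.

From k distinct to k+1 distinct takes on average 38/(38-k) sightings.
Sum over k = 32,...,37: E = 38/6 + 38/5 + 38/4 + 38/3 + 38/2 + 38/1 = 93.100.

93.10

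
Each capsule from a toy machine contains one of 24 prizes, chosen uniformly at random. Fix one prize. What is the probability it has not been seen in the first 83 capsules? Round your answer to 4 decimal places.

0.0292

Each capsule misses the fixed prize with probability (24-1)/24 = 23/24, independently.
P(still missing after 83) = (23/24)^83 = 0.02923.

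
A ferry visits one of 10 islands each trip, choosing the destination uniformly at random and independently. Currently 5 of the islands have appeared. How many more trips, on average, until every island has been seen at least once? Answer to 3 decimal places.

The wait to go from k to k+1 distinct islands is geometric with mean 10/(10-k).
Sum over k = 5,...,9: E = 10/5 + 10/4 + 10/3 + 10/2 + 10/1 = 22.8333.

22.833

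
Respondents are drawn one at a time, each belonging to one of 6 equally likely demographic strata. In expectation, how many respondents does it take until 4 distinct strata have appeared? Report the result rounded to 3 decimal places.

5.700

Going from k to k+1 distinct takes a geometric number of respondents with mean 6/(6-k).
Sum over k = 0,...,3: E = 6/6 + 6/5 + 6/4 + 6/3 = 5.7000.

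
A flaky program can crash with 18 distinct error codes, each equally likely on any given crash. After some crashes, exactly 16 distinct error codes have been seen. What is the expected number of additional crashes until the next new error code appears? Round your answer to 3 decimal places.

Each crash yields a new error code with probability (18-16)/18 = 2/18, so the wait is geometric with mean 18/2.
E = 18/2 = 9.0000.

9.000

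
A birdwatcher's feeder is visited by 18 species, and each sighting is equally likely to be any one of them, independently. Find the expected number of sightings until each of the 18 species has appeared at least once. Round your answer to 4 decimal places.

Split into phases: going from k distinct to k+1 distinct takes on average 18/(18-k) sightings.
E[T] = 18/18 + 18/17 + 18/16 + ... + 18/2 + 18/1 = 18·H_{18}.
H_{18} = 3.49511, so E[T] = 62.91195.

62.9119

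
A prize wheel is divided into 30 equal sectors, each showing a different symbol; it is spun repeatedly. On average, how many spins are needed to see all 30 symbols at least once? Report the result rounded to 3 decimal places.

119.850

The wait to go from k to k+1 distinct symbols is geometric with mean 30/(30-k).
E[T] = 30/30 + 30/29 + 30/28 + ... + 30/2 + 30/1 = 30·H_{30}.
H_{30} = 3.9950, so E[T] = 119.8496.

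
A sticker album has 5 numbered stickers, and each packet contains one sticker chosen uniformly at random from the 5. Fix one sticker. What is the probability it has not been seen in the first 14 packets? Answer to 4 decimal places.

0.0440

Each packet misses the fixed sticker with probability (5-1)/5 = 4/5, independently.
P(still missing after 14) = (4/5)^14 = 0.04398.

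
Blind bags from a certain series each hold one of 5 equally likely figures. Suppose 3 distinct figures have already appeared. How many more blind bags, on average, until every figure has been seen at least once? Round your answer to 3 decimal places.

The wait to go from k to k+1 distinct figures is geometric with mean 5/(5-k).
Sum over k = 3,...,4: E = 5/2 + 5/1 = 7.5000.

7.500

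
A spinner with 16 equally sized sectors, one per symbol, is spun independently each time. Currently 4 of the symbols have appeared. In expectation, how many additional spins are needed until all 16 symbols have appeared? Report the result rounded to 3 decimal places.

From k distinct to k+1 distinct takes on average 16/(16-k) spins.
Sum over k = 4,...,15: E = 16/12 + 16/11 + 16/10 + ... + 16/2 + 16/1 = 49.6514.

49.651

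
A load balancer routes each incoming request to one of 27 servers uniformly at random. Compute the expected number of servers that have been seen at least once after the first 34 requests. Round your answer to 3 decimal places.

19.517

For each server, P(seen in 34 requests) = 1 - (26/27)^34 = 0.7228.
By linearity of expectation, E[distinct seen] = 27·(1 - (26/27)^34) = 19.5168.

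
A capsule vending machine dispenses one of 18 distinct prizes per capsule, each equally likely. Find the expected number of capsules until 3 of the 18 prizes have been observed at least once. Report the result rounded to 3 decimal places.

With k distinct prizes already seen, the next new one arrives after an expected 18/(18-k) capsules.
Sum over k = 0,...,2: E = 18/18 + 18/17 + 18/16 = 3.1838.

3.184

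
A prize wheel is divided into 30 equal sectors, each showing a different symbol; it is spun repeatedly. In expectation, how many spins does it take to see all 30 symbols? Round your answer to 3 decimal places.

The wait to go from k to k+1 distinct symbols is geometric with mean 30/(30-k).
E[T] = 30/30 + 30/29 + 30/28 + ... + 30/2 + 30/1 = 30·H_{30}.
H_{30} = 3.9950, so E[T] = 119.8496.

119.850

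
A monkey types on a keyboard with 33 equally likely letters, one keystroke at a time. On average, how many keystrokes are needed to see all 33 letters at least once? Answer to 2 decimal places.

134.93

The wait to go from k to k+1 distinct letters is geometric with mean 33/(33-k).
E[T] = 33/33 + 33/32 + 33/31 + ... + 33/2 + 33/1 = 33·H_{33}.
H_{33} = 4.089, so E[T] = 134.930.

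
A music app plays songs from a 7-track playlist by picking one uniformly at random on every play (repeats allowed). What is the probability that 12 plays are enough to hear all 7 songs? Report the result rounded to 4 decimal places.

By inclusion–exclusion over which songs are missing,
P(all seen) = Σ_{j=0}^{7} (-1)^j C(7,j)((7-j)/7)^12
= 1.00000 - 1.10087 + 0.37041 - 0.04242 + 0.00134 - 0.00001 + 0.00000 - 0.00000
= 0.22845.

0.2285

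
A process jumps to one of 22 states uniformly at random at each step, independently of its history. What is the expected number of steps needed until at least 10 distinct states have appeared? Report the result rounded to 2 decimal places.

12.93

With k distinct states already seen, the next new one arrives after an expected 22/(22-k) steps.
Sum over k = 0,...,9: E = 22/22 + 22/21 + 22/20 + ... + 22/14 + 22/13 = 12.927.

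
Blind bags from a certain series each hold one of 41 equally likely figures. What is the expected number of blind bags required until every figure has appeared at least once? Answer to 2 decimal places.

After k distinct figures have appeared, the next blind bag gives a new one with probability (41-k)/41, so the expected wait for the (k+1)-th is 41/(41-k).
E[T] = 41/41 + 41/40 + 41/39 + ... + 41/2 + 41/1 = 41·H_{41}.
H_{41} = 4.303, so E[T] = 176.420.

176.42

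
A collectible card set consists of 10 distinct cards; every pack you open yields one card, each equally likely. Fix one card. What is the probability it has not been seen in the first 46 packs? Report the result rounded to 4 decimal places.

On each pack the fixed card fails to appear with probability 9/10.
P(still missing after 46) = (9/10)^46 = 0.00786.

0.0079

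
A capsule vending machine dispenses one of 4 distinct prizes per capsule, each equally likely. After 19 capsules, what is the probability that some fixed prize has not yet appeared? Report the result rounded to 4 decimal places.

0.0042

On each capsule the fixed prize fails to appear with probability 3/4.
P(still missing after 19) = (3/4)^19 = 0.00423.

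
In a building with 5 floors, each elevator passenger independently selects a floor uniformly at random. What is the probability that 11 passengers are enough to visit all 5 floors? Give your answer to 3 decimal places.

Let A_i be the event that floor i is missing after 11 passengers. By inclusion–exclusion on the A_i,
P(all seen) = Σ_{j=0}^{5} (-1)^j C(5,j)((5-j)/5)^11
= 1.0000 - 0.4295 + 0.0363 - 0.0004 + 0.0000 - 0.0000
= 0.6064.

0.606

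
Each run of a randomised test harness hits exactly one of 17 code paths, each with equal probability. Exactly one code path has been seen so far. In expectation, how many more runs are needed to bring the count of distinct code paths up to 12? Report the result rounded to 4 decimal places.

18.6557

The wait to go from k to k+1 distinct code paths is geometric with mean 17/(17-k).
Sum over k = 1,...,11: E = 17/16 + 17/15 + 17/14 + ... + 17/7 + 17/6 = 18.65573.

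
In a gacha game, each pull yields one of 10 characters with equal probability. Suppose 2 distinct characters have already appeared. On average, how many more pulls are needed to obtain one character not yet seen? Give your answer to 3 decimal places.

Each pull yields a new character with probability (10-2)/10 = 8/10, so the wait is geometric with mean 10/8.
E = 10/8 = 1.2500.

1.250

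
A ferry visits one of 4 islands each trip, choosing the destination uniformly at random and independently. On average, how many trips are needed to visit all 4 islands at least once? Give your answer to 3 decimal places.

8.333

The wait to go from k to k+1 distinct islands is geometric with mean 4/(4-k).
E[T] = 4/4 + 4/3 + 4/2 + 4/1 = 4·H_{4}.
H_{4} = 2.0833, so E[T] = 8.3333.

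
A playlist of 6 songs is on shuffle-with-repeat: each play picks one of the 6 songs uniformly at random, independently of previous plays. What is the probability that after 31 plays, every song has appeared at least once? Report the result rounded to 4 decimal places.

By inclusion–exclusion over which songs are missing,
P(all seen) = Σ_{j=0}^{6} (-1)^j C(6,j)((6-j)/6)^31
= 1.00000 - 0.02106 + 0.00005 - 0.00000 + 0.00000 - 0.00000 + 0.00000
= 0.97899.

0.9790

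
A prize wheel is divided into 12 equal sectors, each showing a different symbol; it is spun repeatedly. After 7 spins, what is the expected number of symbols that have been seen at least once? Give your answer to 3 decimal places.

For each symbol, P(seen in 7 spins) = 1 - (11/12)^7 = 0.4561.
By linearity of expectation, E[distinct seen] = 12·(1 - (11/12)^7) = 5.4738.

5.474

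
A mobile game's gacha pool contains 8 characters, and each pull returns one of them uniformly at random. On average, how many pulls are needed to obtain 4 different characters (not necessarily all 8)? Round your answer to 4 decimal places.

With k distinct characters already seen, the next new one arrives after an expected 8/(8-k) pulls.
Sum over k = 0,...,3: E = 8/8 + 8/7 + 8/6 + 8/5 = 5.07619.

5.0762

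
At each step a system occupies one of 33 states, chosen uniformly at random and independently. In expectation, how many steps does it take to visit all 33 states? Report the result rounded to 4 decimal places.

The wait to go from k to k+1 distinct states is geometric with mean 33/(33-k).
E[T] = 33/33 + 33/32 + 33/31 + ... + 33/2 + 33/1 = 33·H_{33}.
H_{33} = 4.08880, so E[T] = 134.93034.

134.9303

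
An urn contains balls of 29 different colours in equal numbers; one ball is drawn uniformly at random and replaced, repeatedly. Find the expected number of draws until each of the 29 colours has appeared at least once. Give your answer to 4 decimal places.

114.8880

The wait to go from k to k+1 distinct colours is geometric with mean 29/(29-k).
E[T] = 29/29 + 29/28 + 29/27 + ... + 29/2 + 29/1 = 29·H_{29}.
H_{29} = 3.96165, so E[T] = 114.88796.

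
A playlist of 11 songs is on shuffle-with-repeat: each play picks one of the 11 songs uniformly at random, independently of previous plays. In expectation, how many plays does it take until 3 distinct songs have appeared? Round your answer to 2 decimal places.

Going from k to k+1 distinct takes a geometric number of plays with mean 11/(11-k).
Sum over k = 0,...,2: E = 11/11 + 11/10 + 11/9 = 3.322.

3.32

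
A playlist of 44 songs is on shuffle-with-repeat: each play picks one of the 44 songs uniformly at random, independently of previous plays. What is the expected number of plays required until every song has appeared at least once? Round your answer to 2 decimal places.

192.40

Split into phases: going from k distinct to k+1 distinct takes on average 44/(44-k) plays.
E[T] = 44/44 + 44/43 + 44/42 + ... + 44/2 + 44/1 = 44·H_{44}.
H_{44} = 4.373, so E[T] = 192.400.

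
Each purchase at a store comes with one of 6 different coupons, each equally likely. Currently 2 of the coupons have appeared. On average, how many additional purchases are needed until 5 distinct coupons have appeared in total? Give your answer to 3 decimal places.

6.500

The wait to go from k to k+1 distinct coupons is geometric with mean 6/(6-k).
Sum over k = 2,...,4: E = 6/4 + 6/3 + 6/2 = 6.5000.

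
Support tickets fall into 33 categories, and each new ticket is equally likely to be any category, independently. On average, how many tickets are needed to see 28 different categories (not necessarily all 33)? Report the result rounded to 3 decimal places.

Going from k to k+1 distinct takes a geometric number of tickets with mean 33/(33-k).
Sum over k = 0,...,27: E = 33/33 + 33/32 + 33/31 + ... + 33/7 + 33/6 = 59.5803.

59.580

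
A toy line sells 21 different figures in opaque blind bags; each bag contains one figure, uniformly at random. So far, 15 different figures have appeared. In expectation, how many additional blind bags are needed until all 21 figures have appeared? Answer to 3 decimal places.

51.450

With k distinct figures already seen, the next new one takes an expected 21/(21-k) blind bags.
Sum over k = 15,...,20: E = 21/6 + 21/5 + 21/4 + 21/3 + 21/2 + 21/1 = 51.4500.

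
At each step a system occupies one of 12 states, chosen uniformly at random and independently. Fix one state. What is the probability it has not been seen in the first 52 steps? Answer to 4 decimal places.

Each step misses the fixed state with probability (12-1)/12 = 11/12, independently.
P(still missing after 52) = (11/12)^52 = 0.01084.

0.0108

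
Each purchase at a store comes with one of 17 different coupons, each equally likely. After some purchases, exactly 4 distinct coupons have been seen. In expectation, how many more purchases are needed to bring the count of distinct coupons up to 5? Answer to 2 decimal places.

The wait to go from k to k+1 distinct coupons is geometric with mean 17/(17-k).
Only the k = 4 term is needed: E = 17/13 = 1.308.

1.31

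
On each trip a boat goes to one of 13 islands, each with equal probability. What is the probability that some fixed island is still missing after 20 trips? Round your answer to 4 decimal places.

Each trip misses the fixed island with probability (13-1)/13 = 12/13, independently.
P(still missing after 20) = (12/13)^20 = 0.20172.

0.2017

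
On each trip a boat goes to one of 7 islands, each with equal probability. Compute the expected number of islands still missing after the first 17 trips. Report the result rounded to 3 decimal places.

For each island, P(unseen after 17) = (6/7)^17 = 0.0728.
By linearity of expectation, E[unseen] = 7·(6/7)^17 = 0.5093.

0.509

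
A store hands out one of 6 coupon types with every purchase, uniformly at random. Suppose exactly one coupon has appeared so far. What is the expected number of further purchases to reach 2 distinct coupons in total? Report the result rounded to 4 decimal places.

With k distinct coupons already seen, the next new one takes an expected 6/(6-k) purchases.
Only the k = 1 term is needed: E = 6/5 = 1.20000.

1.2000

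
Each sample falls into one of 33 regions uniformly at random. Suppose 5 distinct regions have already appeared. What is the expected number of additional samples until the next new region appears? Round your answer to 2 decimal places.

The number of samples until the next new region is geometric with success probability 28/33, so its mean is 33/28.
E = 33/28 = 1.179.

1.18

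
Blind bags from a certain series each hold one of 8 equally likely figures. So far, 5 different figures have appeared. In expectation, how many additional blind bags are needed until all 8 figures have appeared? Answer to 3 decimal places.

14.667

From k distinct to k+1 distinct takes on average 8/(8-k) blind bags.
Sum over k = 5,...,7: E = 8/3 + 8/2 + 8/1 = 14.6667.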